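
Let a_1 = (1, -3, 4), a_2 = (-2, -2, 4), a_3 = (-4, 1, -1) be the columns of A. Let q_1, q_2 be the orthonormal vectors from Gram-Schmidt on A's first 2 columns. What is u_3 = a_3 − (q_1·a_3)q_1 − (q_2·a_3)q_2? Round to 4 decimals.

u_3 = (-0.2143, -0.6429, -0.4286)

a_1 = (1, -3, 4); ‖a_1‖ = 5.0990, so q_1 = (0.1961, -0.5883, 0.7845).
q_1·a_2 = 0.1961·(-2) + (-0.5883)·(-2) + 0.7845·4 = 3.9223.
u_2 = a_2 − 3.9223·q_1 = (-2.7692, 0.3077, 0.9231).
‖u_2‖ = 2.9352, so q_2 = (-0.9435, 0.1048, 0.3145).
q_1·a_3 = 0.1961·(-4) + (-0.5883)·1 + 0.7845·(-1) = -2.1573; q_2·a_3 = (-0.9435)·(-4) + 0.1048·1 + 0.3145·(-1) = 3.5642.
u_3 = a_3 + 2.1573·q_1 − 3.5642·q_2 = (-0.2143, -0.6429, -0.4286).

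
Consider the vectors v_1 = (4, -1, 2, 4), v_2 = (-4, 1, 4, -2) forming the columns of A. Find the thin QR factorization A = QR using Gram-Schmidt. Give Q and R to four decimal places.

Q = [[0.6576, -0.4002], [-0.1644, 0.1001], [0.3288, 0.9105], [0.6576, -0.0300]], R = [[6.0828, -2.7948], [0.0000, 5.4027]]

v_1 = (4, -1, 2, 4); ‖v_1‖ = 6.0828, so e_1 = (0.6576, -0.1644, 0.3288, 0.6576).
e_1·v_2 = 0.6576·(-4) + (-0.1644)·1 + 0.3288·4 + 0.6576·(-2) = -2.7948.
u_2 = v_2 + 2.7948·e_1 = (-2.1622, 0.5405, 4.9189, -0.1622).
‖u_2‖ = 5.4027, so e_2 = (-0.4002, 0.1001, 0.9105, -0.0300).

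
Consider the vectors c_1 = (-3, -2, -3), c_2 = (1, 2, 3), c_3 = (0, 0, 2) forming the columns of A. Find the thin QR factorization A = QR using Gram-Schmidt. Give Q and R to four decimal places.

c_1 = (-3, -2, -3); ‖c_1‖ = 4.6904, so q_1 = (-0.6396, -0.4264, -0.6396).
q_1·c_2 = (-0.6396)·1 + (-0.4264)·2 + (-0.6396)·3 = -3.4112.
u_2 = c_2 + 3.4112·q_1 = (-1.1818, 0.5455, 0.8182).
‖u_2‖ = 1.5374, so q_2 = (-0.7687, 0.3548, 0.5322).
q_1·c_3 = (-0.6396)·0 + (-0.4264)·0 + (-0.6396)·2 = -1.2792; q_2·c_3 = (-0.7687)·0 + 0.3548·0 + 0.5322·2 = 1.0644.
u_3 = c_3 + 1.2792·q_1 − 1.0644·q_2 = (0.0000, -0.9231, 0.6154).
‖u_3‖ = 1.1094, so q_3 = (0.0000, -0.8321, 0.5547).

Q = [[-0.6396, -0.7687, 0.0000], [-0.4264, 0.3548, -0.8321], [-0.6396, 0.5322, 0.5547]], R = [[4.6904, -3.4112, -1.2792], [0.0000, 1.5374, 1.0644], [0.0000, 0.0000, 1.1094]]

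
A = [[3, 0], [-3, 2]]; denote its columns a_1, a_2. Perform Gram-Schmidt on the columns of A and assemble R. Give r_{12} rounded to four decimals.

r_{12} = -1.4142

q_1 = a_1/‖a_1‖ = (3, -3)/4.2426 = (0.7071, -0.7071).
r_{12} = q_1·a_2 = -1.4142.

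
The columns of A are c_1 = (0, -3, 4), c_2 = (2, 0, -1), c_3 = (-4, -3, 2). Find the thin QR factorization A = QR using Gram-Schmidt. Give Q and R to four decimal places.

Q = [[0.0000, 0.9578, -0.2873], [-0.6000, -0.2299, -0.7663], [0.8000, -0.1724, -0.5747]], R = [[5.0000, -0.8000, 3.4000], [0.0000, 2.0881, -3.4865], [0.0000, 0.0000, 2.2988]]

q_1 = c_1/‖c_1‖ = (0, -3, 4)/5.0000 = (0.0000, -0.6000, 0.8000).
r_{12} = q_1·c_2 = -0.8000.
u_2 = c_2 + 0.8000·q_1 = (2.0000, -0.4800, -0.3600).
‖u_2‖ = 2.0881, so q_2 = (0.9578, -0.2299, -0.1724).
r_{13} = q_1·c_3 = 3.4000; r_{23} = q_2·c_3 = -3.4865.
u_3 = c_3 − 3.4000·q_1 + 3.4865·q_2 = (-0.6606, -1.7615, -1.3211).
‖u_3‖ = 2.2988, so q_3 = (-0.2873, -0.7663, -0.5747).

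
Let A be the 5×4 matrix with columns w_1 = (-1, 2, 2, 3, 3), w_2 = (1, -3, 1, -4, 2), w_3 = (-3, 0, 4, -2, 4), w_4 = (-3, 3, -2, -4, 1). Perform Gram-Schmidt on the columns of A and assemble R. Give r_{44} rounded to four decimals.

e_1 = w_1/‖w_1‖ = (-1, 2, 2, 3, 3)/5.1962 = (-0.1925, 0.3849, 0.3849, 0.5774, 0.5774).
r_{12} = e_1·w_2 = -2.1170.
u_2 = w_2 + 2.1170·e_1 = (0.5926, -2.1852, 1.8148, -2.7778, 3.2222).
‖u_2‖ = 5.1496, so e_2 = (0.1151, -0.4243, 0.3524, -0.5394, 0.6257).
r_{13} = e_1·w_3 = 3.2717; r_{23} = e_2·w_3 = 4.6462.
u_3 = w_3 − 3.2717·e_1 − 4.6462·e_2 = (-2.9050, 0.7123, 1.1034, -1.3827, -0.7961).
‖u_3‖ = 3.5650, so e_3 = (-0.8149, 0.1998, 0.3095, -0.3878, -0.2233).
r_{14} = e_1·w_4 = -0.7698; r_{24} = e_2·w_4 = 0.4603; r_{34} = e_3·w_4 = 3.7531.
u_4 = w_4 + 0.7698·e_1 − 0.4603·e_2 − 3.7531·e_3 = (-0.1429, 2.7418, -3.0275, -1.8516, 1.9945).
r_{44} = ‖u_4‖ = 4.9102.

r_{44} = 4.9102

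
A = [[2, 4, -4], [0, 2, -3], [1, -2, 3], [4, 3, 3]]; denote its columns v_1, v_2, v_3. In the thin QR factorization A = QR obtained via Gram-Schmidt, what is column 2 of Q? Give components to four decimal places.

e_1 = v_1/‖v_1‖ = (2, 0, 1, 4)/4.5826 = (0.4364, 0.0000, 0.2182, 0.8729).
r_{12} = e_1·v_2 = 3.9279.
u_2 = v_2 − 3.9279·e_1 = (2.2857, 2.0000, -2.8571, -0.4286).
‖u_2‖ = 4.1918, so e_2 = (0.5453, 0.4771, -0.6816, -0.1022).

e_2 = (0.5453, 0.4771, -0.6816, -0.1022)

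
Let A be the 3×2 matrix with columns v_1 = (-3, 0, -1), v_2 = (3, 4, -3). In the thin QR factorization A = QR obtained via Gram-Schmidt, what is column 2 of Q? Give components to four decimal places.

q_1 = v_1/‖v_1‖ = (-3, 0, -1)/3.1623 = (-0.9487, 0.0000, -0.3162).
r_{12} = q_1·v_2 = -1.8974.
u_2 = v_2 + 1.8974·q_1 = (1.2000, 4.0000, -3.6000).
‖u_2‖ = 5.5136, so q_2 = (0.2176, 0.7255, -0.6529).

q_2 = (0.2176, 0.7255, -0.6529)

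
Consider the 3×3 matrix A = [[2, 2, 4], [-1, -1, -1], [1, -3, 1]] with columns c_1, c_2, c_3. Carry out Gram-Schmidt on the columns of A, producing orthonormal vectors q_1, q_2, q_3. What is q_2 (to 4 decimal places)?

q_2 = (0.3651, -0.1826, -0.9129)

c_1 = (2, -1, 1); ‖c_1‖ = 2.4495, so q_1 = (0.8165, -0.4082, 0.4082).
q_1·c_2 = 0.8165·2 + (-0.4082)·(-1) + 0.4082·(-3) = 0.8165.
u_2 = c_2 − 0.8165·q_1 = (1.3333, -0.6667, -3.3333).
‖u_2‖ = 3.6515, so q_2 = (0.3651, -0.1826, -0.9129).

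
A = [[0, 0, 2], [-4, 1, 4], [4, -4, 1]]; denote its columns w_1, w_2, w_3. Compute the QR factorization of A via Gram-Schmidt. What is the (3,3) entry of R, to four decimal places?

e_1 = w_1/‖w_1‖ = (0, -4, 4)/5.6569 = (0.0000, -0.7071, 0.7071).
r_{12} = e_1·w_2 = -3.5355.
u_2 = w_2 + 3.5355·e_1 = (0.0000, -1.5000, -1.5000).
‖u_2‖ = 2.1213, so e_2 = (0.0000, -0.7071, -0.7071).
r_{13} = e_1·w_3 = -2.1213; r_{23} = e_2·w_3 = -3.5355.
u_3 = w_3 + 2.1213·e_1 + 3.5355·e_2 = (2.0000, 0.0000, 0.0000).
r_{33} = ‖u_3‖ = 2.0000.

r_{33} = 2.0000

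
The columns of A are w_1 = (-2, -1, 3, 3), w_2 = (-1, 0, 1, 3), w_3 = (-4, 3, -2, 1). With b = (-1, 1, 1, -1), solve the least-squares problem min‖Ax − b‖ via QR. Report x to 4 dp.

x = (0.6616, -1.0532, 0.2648)

q_1 = w_1/‖w_1‖ = (-2, -1, 3, 3)/4.7958 = (-0.4170, -0.2085, 0.6255, 0.6255).
r_{12} = q_1·w_2 = 2.9192.
u_2 = w_2 − 2.9192·q_1 = (0.2174, 0.6087, -0.8261, 1.1739).
‖u_2‖ = 1.5742, so q_2 = (0.1381, 0.3867, -0.5247, 0.7457).
r_{13} = q_1·w_3 = 0.4170; r_{23} = q_2·w_3 = 2.4028.
u_3 = w_3 − 0.4170·q_1 − 2.4028·q_2 = (-4.1579, 2.1579, -1.0000, -1.0526).
‖u_3‖ = 4.9043, so q_3 = (-0.8478, 0.4400, -0.2039, -0.2146).
Qᵀb = (0.2085, -1.0219, 1.2985).
Back-substitute: x_3 = 1.2985/4.9043 = 0.2648.
x_2 = (-1.0219 − 2.4028·0.2648)/1.5742 = -1.0532.
x_1 = (0.2085 − 2.9192·(-1.0532) − 0.4170·0.2648)/4.7958 = 0.6616.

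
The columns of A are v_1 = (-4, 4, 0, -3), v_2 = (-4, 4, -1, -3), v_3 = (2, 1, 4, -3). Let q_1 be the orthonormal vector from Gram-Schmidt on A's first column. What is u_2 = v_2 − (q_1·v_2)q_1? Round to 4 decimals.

u_2 = (0.0000, 0.0000, -1.0000, 0.0000)

q_1 = v_1/‖v_1‖ = (-4, 4, 0, -3)/6.4031 = (-0.6247, 0.6247, 0.0000, -0.4685).
r_{12} = q_1·v_2 = 6.4031.
u_2 = v_2 − 6.4031·q_1 = (0.0000, 0.0000, -1.0000, 0.0000).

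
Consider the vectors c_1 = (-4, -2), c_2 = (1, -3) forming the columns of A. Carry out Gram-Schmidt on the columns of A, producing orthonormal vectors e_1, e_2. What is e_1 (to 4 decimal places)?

c_1 = (-4, -2); ‖c_1‖ = 4.4721, so e_1 = (-0.8944, -0.4472).

e_1 = (-0.8944, -0.4472)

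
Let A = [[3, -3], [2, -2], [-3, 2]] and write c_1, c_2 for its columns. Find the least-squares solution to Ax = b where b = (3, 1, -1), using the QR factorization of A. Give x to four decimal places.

x = (-0.6923, -1.5385)

c_1 = (3, 2, -3); ‖c_1‖ = 4.6904, so e_1 = (0.6396, 0.4264, -0.6396).
e_1·c_2 = 0.6396·(-3) + 0.4264·(-2) + (-0.6396)·2 = -4.0508.
u_2 = c_2 + 4.0508·e_1 = (-0.4091, -0.2727, -0.5909).
‖u_2‖ = 0.7687, so e_2 = (-0.5322, -0.3548, -0.7687).
Qᵀb = (2.9848, -1.1826).
Back-substitute: x_2 = -1.1826/0.7687 = -1.5385.
x_1 = (2.9848 + 4.0508·(-1.5385))/4.6904 = -0.6923.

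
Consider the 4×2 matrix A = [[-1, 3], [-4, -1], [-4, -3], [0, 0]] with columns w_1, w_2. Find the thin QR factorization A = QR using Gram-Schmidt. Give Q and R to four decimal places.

Q = [[-0.1741, 0.9110], [-0.6963, 0.1545], [-0.6963, -0.3823], [0.0000, 0.0000]], R = [[5.7446, 2.2630], [0.0000, 3.7254]]

w_1 = (-1, -4, -4, 0); ‖w_1‖ = 5.7446, so e_1 = (-0.1741, -0.6963, -0.6963, 0.0000).
e_1·w_2 = (-0.1741)·3 + (-0.6963)·(-1) + (-0.6963)·(-3) + 0.0000·0 = 2.2630.
u_2 = w_2 − 2.2630·e_1 = (3.3939, 0.5758, -1.4242, 0.0000).
‖u_2‖ = 3.7254, so e_2 = (0.9110, 0.1545, -0.3823, 0.0000).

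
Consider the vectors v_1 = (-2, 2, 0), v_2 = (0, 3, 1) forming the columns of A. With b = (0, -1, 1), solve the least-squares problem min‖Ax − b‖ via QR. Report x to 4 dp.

v_1 = (-2, 2, 0); ‖v_1‖ = 2.8284, so q_1 = (-0.7071, 0.7071, 0.0000).
q_1·v_2 = (-0.7071)·0 + 0.7071·3 + 0.0000·1 = 2.1213.
u_2 = v_2 − 2.1213·q_1 = (1.5000, 1.5000, 1.0000).
‖u_2‖ = 2.3452, so q_2 = (0.6396, 0.6396, 0.4264).
Qᵀb = (-0.7071, -0.2132).
Back-substitute: x_2 = -0.2132/2.3452 = -0.0909.
x_1 = (-0.7071 − 2.1213·(-0.0909))/2.8284 = -0.1818.

x = (-0.1818, -0.0909)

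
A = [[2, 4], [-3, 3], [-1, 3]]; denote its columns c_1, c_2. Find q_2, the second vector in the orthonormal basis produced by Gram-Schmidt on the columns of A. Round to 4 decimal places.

c_1 = (2, -3, -1); ‖c_1‖ = 3.7417, so q_1 = (0.5345, -0.8018, -0.2673).
q_1·c_2 = 0.5345·4 + (-0.8018)·3 + (-0.2673)·3 = -1.0690.
u_2 = c_2 + 1.0690·q_1 = (4.5714, 2.1429, 2.7143).
‖u_2‖ = 5.7321, so q_2 = (0.7975, 0.3738, 0.4735).

q_2 = (0.7975, 0.3738, 0.4735)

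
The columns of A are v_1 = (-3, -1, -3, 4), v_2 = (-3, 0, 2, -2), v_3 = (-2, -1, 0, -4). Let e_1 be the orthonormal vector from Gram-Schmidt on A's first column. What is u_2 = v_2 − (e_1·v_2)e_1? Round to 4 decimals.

u_2 = (-3.4286, -0.1429, 1.5714, -1.4286)

e_1 = v_1/‖v_1‖ = (-3, -1, -3, 4)/5.9161 = (-0.5071, -0.1690, -0.5071, 0.6761).
r_{12} = e_1·v_2 = -0.8452.
u_2 = v_2 + 0.8452·e_1 = (-3.4286, -0.1429, 1.5714, -1.4286).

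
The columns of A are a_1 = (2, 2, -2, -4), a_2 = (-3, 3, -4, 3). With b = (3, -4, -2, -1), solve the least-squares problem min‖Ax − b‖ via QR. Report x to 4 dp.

x = (0.1633, -0.3569)

a_1 = (2, 2, -2, -4); ‖a_1‖ = 5.2915, so q_1 = (0.3780, 0.3780, -0.3780, -0.7559).
q_1·a_2 = 0.3780·(-3) + 0.3780·3 + (-0.3780)·(-4) + (-0.7559)·3 = -0.7559.
u_2 = a_2 + 0.7559·q_1 = (-2.7143, 3.2857, -4.2857, 2.4286).
‖u_2‖ = 6.5137, so q_2 = (-0.4167, 0.5044, -0.6580, 0.3728).
Qᵀb = (1.1339, -2.3248).
Back-substitute: x_2 = -2.3248/6.5137 = -0.3569.
x_1 = (1.1339 + 0.7559·(-0.3569))/5.2915 = 0.1633.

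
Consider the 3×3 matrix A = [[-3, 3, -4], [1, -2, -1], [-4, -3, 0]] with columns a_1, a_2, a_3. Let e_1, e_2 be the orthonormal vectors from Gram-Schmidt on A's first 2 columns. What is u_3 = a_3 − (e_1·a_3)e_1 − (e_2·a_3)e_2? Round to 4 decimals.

u_3 = (-1.2522, -2.3905, 0.3415)

a_1 = (-3, 1, -4); ‖a_1‖ = 5.0990, so e_1 = (-0.5883, 0.1961, -0.7845).
e_1·a_2 = (-0.5883)·3 + 0.1961·(-2) + (-0.7845)·(-3) = 0.1961.
u_2 = a_2 − 0.1961·e_1 = (3.1154, -2.0385, -2.8462).
‖u_2‖ = 4.6863, so e_2 = (0.6648, -0.4350, -0.6073).
e_1·a_3 = (-0.5883)·(-4) + 0.1961·(-1) + (-0.7845)·0 = 2.1573; e_2·a_3 = 0.6648·(-4) + (-0.4350)·(-1) + (-0.6073)·0 = -2.2242.
u_3 = a_3 − 2.1573·e_1 + 2.2242·e_2 = (-1.2522, -2.3905, 0.3415).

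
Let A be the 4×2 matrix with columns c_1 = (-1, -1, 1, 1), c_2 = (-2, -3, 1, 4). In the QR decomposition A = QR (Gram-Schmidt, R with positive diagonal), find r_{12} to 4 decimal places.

r_{12} = 5.0000

e_1 = c_1/‖c_1‖ = (-1, -1, 1, 1)/2.0000 = (-0.5000, -0.5000, 0.5000, 0.5000).
r_{12} = e_1·c_2 = 5.0000.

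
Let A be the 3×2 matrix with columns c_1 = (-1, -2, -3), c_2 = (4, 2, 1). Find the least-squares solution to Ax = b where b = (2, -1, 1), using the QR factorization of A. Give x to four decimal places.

c_1 = (-1, -2, -3); ‖c_1‖ = 3.7417, so q_1 = (-0.2673, -0.5345, -0.8018).
q_1·c_2 = (-0.2673)·4 + (-0.5345)·2 + (-0.8018)·1 = -2.9399.
u_2 = c_2 + 2.9399·q_1 = (3.2143, 0.4286, -1.3571).
‖u_2‖ = 3.5153, so q_2 = (0.9144, 0.1219, -0.3861).
Qᵀb = (-0.8018, 1.3208).
Back-substitute: x_2 = 1.3208/3.5153 = 0.3757.
x_1 = (-0.8018 + 2.9399·0.3757)/3.7417 = 0.0809.

x = (0.0809, 0.3757)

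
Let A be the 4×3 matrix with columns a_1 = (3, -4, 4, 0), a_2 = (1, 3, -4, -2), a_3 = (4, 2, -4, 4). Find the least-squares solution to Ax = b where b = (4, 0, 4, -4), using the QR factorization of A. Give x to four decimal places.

x = (1.2862, 1.1927, -0.4238)

a_1 = (3, -4, 4, 0); ‖a_1‖ = 6.4031, so q_1 = (0.4685, -0.6247, 0.6247, 0.0000).
q_1·a_2 = 0.4685·1 + (-0.6247)·3 + 0.6247·(-4) + 0.0000·(-2) = -3.9043.
u_2 = a_2 + 3.9043·q_1 = (2.8293, 0.5610, -1.5610, -2.0000).
‖u_2‖ = 3.8414, so q_2 = (0.7365, 0.1460, -0.4064, -0.5206).
q_1·a_3 = 0.4685·4 + (-0.6247)·2 + 0.6247·(-4) + 0.0000·4 = -1.8741; q_2·a_3 = 0.7365·4 + 0.1460·2 + (-0.4064)·(-4) + (-0.5206)·4 = 2.7810.
u_3 = a_3 + 1.8741·q_1 − 2.7810·q_2 = (2.8298, 0.4231, -1.6992, 5.4479).
‖u_3‖ = 6.3839, so q_3 = (0.4433, 0.0663, -0.2662, 0.8534).
Qᵀb = (4.3729, 3.4033, -2.7052).
Back-substitute: x_3 = -2.7052/6.3839 = -0.4238.
x_2 = (3.4033 − 2.7810·(-0.4238))/3.8414 = 1.1927.
x_1 = (4.3729 + 3.9043·1.1927 + 1.8741·(-0.4238))/6.4031 = 1.2862.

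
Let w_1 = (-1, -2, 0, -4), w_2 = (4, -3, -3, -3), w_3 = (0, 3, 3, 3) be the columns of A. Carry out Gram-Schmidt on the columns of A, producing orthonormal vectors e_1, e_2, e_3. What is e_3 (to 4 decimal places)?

w_1 = (-1, -2, 0, -4); ‖w_1‖ = 4.5826, so e_1 = (-0.2182, -0.4364, 0.0000, -0.8729).
e_1·w_2 = (-0.2182)·4 + (-0.4364)·(-3) + 0.0000·(-3) + (-0.8729)·(-3) = 3.0551.
u_2 = w_2 − 3.0551·e_1 = (4.6667, -1.6667, -3.0000, -0.3333).
‖u_2‖ = 5.8023, so e_2 = (0.8043, -0.2872, -0.5170, -0.0574).
e_1·w_3 = (-0.2182)·0 + (-0.4364)·3 + 0.0000·3 + (-0.8729)·3 = -3.9279; e_2·w_3 = 0.8043·0 + (-0.2872)·3 + (-0.5170)·3 + (-0.0574)·3 = -2.5852.
u_3 = w_3 + 3.9279·e_1 + 2.5852·e_2 = (1.2221, 0.5431, 1.6634, -0.5771).
‖u_3‖ = 2.2109, so e_3 = (0.5527, 0.2457, 0.7523, -0.2610).

e_3 = (0.5527, 0.2457, 0.7523, -0.2610)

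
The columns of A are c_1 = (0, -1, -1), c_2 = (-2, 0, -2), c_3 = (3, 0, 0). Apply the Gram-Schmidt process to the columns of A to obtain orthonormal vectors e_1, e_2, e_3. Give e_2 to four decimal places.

c_1 = (0, -1, -1); ‖c_1‖ = 1.4142, so e_1 = (0.0000, -0.7071, -0.7071).
e_1·c_2 = 0.0000·(-2) + (-0.7071)·0 + (-0.7071)·(-2) = 1.4142.
u_2 = c_2 − 1.4142·e_1 = (-2.0000, 1.0000, -1.0000).
‖u_2‖ = 2.4495, so e_2 = (-0.8165, 0.4082, -0.4082).

e_2 = (-0.8165, 0.4082, -0.4082)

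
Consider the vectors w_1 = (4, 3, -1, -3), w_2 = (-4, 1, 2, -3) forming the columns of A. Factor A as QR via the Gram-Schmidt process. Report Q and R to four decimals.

e_1 = w_1/‖w_1‖ = (4, 3, -1, -3)/5.9161 = (0.6761, 0.5071, -0.1690, -0.5071).
r_{12} = e_1·w_2 = -1.0142.
u_2 = w_2 + 1.0142·e_1 = (-3.3143, 1.5143, 1.8286, -3.5143).
‖u_2‖ = 5.3825, so e_2 = (-0.6158, 0.2813, 0.3397, -0.6529).

Q = [[0.6761, -0.6158], [0.5071, 0.2813], [-0.1690, 0.3397], [-0.5071, -0.6529]], R = [[5.9161, -1.0142], [0.0000, 5.3825]]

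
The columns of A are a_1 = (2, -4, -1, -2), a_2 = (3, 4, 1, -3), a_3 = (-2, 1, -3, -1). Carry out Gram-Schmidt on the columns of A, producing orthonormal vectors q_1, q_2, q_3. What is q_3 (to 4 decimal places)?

q_3 = (-0.3947, 0.2012, -0.8049, -0.3947)

a_1 = (2, -4, -1, -2); ‖a_1‖ = 5.0000, so q_1 = (0.4000, -0.8000, -0.2000, -0.4000).
q_1·a_2 = 0.4000·3 + (-0.8000)·4 + (-0.2000)·1 + (-0.4000)·(-3) = -1.0000.
u_2 = a_2 + 1.0000·q_1 = (3.4000, 3.2000, 0.8000, -3.4000).
‖u_2‖ = 5.8310, so q_2 = (0.5831, 0.5488, 0.1372, -0.5831).
q_1·a_3 = 0.4000·(-2) + (-0.8000)·1 + (-0.2000)·(-3) + (-0.4000)·(-1) = -0.6000; q_2·a_3 = 0.5831·(-2) + 0.5488·1 + 0.1372·(-3) + (-0.5831)·(-1) = -0.4459.
u_3 = a_3 + 0.6000·q_1 + 0.4459·q_2 = (-1.5000, 0.7647, -3.0588, -1.5000).
‖u_3‖ = 3.8002, so q_3 = (-0.3947, 0.2012, -0.8049, -0.3947).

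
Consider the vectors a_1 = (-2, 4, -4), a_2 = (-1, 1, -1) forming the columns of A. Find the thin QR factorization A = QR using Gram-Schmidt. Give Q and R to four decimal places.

e_1 = a_1/‖a_1‖ = (-2, 4, -4)/6.0000 = (-0.3333, 0.6667, -0.6667).
r_{12} = e_1·a_2 = 1.6667.
u_2 = a_2 − 1.6667·e_1 = (-0.4444, -0.1111, 0.1111).
‖u_2‖ = 0.4714, so e_2 = (-0.9428, -0.2357, 0.2357).

Q = [[-0.3333, -0.9428], [0.6667, -0.2357], [-0.6667, 0.2357]], R = [[6.0000, 1.6667], [0.0000, 0.4714]]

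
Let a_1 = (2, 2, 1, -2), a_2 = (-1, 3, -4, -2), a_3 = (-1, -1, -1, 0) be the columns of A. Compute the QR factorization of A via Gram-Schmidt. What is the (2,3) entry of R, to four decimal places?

r_{23} = 0.6597

e_1 = a_1/‖a_1‖ = (2, 2, 1, -2)/3.6056 = (0.5547, 0.5547, 0.2774, -0.5547).
r_{12} = e_1·a_2 = 1.1094.
u_2 = a_2 − 1.1094·e_1 = (-1.6154, 2.3846, -4.3077, -1.3846).
‖u_2‖ = 5.3637, so e_2 = (-0.3012, 0.4446, -0.8031, -0.2581).
r_{23} = e_2·a_3 = 0.6597.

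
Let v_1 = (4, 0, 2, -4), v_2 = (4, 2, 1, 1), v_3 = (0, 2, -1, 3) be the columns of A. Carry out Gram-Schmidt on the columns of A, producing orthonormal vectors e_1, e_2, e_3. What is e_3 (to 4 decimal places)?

v_1 = (4, 0, 2, -4); ‖v_1‖ = 6.0000, so e_1 = (0.6667, 0.0000, 0.3333, -0.6667).
e_1·v_2 = 0.6667·4 + 0.0000·2 + 0.3333·1 + (-0.6667)·1 = 2.3333.
u_2 = v_2 − 2.3333·e_1 = (2.4444, 2.0000, 0.2222, 2.5556).
‖u_2‖ = 4.0689, so e_2 = (0.6008, 0.4915, 0.0546, 0.6281).
e_1·v_3 = 0.6667·0 + 0.0000·2 + 0.3333·(-1) + (-0.6667)·3 = -2.3333; e_2·v_3 = 0.6008·0 + 0.4915·2 + 0.0546·(-1) + 0.6281·3 = 2.8127.
u_3 = v_3 + 2.3333·e_1 − 2.8127·e_2 = (-0.1342, 0.6174, -0.3758, -0.3221).
‖u_3‖ = 0.8027, so e_3 = (-0.1672, 0.7692, -0.4682, -0.4013).

e_3 = (-0.1672, 0.7692, -0.4682, -0.4013)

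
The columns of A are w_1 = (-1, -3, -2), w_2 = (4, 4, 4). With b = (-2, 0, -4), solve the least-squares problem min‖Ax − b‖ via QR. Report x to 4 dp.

w_1 = (-1, -3, -2); ‖w_1‖ = 3.7417, so q_1 = (-0.2673, -0.8018, -0.5345).
q_1·w_2 = (-0.2673)·4 + (-0.8018)·4 + (-0.5345)·4 = -6.4143.
u_2 = w_2 + 6.4143·q_1 = (2.2857, -1.1429, 0.5714).
‖u_2‖ = 2.6186, so q_2 = (0.8729, -0.4364, 0.2182).
Qᵀb = (2.6726, -2.6186).
Back-substitute: x_2 = -2.6186/2.6186 = -1.0000.
x_1 = (2.6726 + 6.4143·(-1.0000))/3.7417 = -1.0000.

x = (-1.0000, -1.0000)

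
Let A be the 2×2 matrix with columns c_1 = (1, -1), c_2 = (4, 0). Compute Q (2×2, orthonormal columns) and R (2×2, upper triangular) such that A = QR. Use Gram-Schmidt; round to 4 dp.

c_1 = (1, -1); ‖c_1‖ = 1.4142, so q_1 = (0.7071, -0.7071).
q_1·c_2 = 0.7071·4 + (-0.7071)·0 = 2.8284.
u_2 = c_2 − 2.8284·q_1 = (2.0000, 2.0000).
‖u_2‖ = 2.8284, so q_2 = (0.7071, 0.7071).

Q = [[0.7071, 0.7071], [-0.7071, 0.7071]], R = [[1.4142, 2.8284], [0.0000, 2.8284]]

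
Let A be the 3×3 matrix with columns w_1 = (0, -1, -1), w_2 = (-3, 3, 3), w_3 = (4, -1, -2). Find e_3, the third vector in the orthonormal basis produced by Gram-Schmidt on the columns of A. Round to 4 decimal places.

e_3 = (0.0000, 0.7071, -0.7071)

w_1 = (0, -1, -1); ‖w_1‖ = 1.4142, so e_1 = (0.0000, -0.7071, -0.7071).
e_1·w_2 = 0.0000·(-3) + (-0.7071)·3 + (-0.7071)·3 = -4.2426.
u_2 = w_2 + 4.2426·e_1 = (-3.0000, 0.0000, 0.0000).
‖u_2‖ = 3.0000, so e_2 = (-1.0000, 0.0000, 0.0000).
e_1·w_3 = 0.0000·4 + (-0.7071)·(-1) + (-0.7071)·(-2) = 2.1213; e_2·w_3 = (-1.0000)·4 + 0.0000·(-1) + 0.0000·(-2) = -4.0000.
u_3 = w_3 − 2.1213·e_1 + 4.0000·e_2 = (0.0000, 0.5000, -0.5000).
‖u_3‖ = 0.7071, so e_3 = (0.0000, 0.7071, -0.7071).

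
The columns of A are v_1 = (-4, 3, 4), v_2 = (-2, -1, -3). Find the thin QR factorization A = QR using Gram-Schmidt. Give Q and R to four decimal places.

Q = [[-0.6247, -0.7498], [0.4685, -0.1363], [0.6247, -0.6475]], R = [[6.4031, -1.0932], [0.0000, 3.5784]]

v_1 = (-4, 3, 4); ‖v_1‖ = 6.4031, so q_1 = (-0.6247, 0.4685, 0.6247).
q_1·v_2 = (-0.6247)·(-2) + 0.4685·(-1) + 0.6247·(-3) = -1.0932.
u_2 = v_2 + 1.0932·q_1 = (-2.6829, -0.4878, -2.3171).
‖u_2‖ = 3.5784, so q_2 = (-0.7498, -0.1363, -0.6475).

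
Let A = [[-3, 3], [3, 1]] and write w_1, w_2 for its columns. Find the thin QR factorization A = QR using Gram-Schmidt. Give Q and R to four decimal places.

Q = [[-0.7071, 0.7071], [0.7071, 0.7071]], R = [[4.2426, -1.4142], [0.0000, 2.8284]]

e_1 = w_1/‖w_1‖ = (-3, 3)/4.2426 = (-0.7071, 0.7071).
r_{12} = e_1·w_2 = -1.4142.
u_2 = w_2 + 1.4142·e_1 = (2.0000, 2.0000).
‖u_2‖ = 2.8284, so e_2 = (0.7071, 0.7071).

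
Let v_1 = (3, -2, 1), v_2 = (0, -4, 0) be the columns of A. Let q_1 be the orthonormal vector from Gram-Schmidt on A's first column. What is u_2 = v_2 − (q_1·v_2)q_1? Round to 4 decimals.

q_1 = v_1/‖v_1‖ = (3, -2, 1)/3.7417 = (0.8018, -0.5345, 0.2673).
r_{12} = q_1·v_2 = 2.1381.
u_2 = v_2 − 2.1381·q_1 = (-1.7143, -2.8571, -0.5714).

u_2 = (-1.7143, -2.8571, -0.5714)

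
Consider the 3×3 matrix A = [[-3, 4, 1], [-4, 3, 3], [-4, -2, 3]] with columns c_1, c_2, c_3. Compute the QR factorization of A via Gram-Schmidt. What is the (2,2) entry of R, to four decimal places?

r_{22} = 4.7703

c_1 = (-3, -4, -4); ‖c_1‖ = 6.4031, so e_1 = (-0.4685, -0.6247, -0.6247).
e_1·c_2 = (-0.4685)·4 + (-0.6247)·3 + (-0.6247)·(-2) = -2.4988.
u_2 = c_2 + 2.4988·e_1 = (2.8293, 1.4390, -3.5610).
r_{22} = ‖u_2‖ = 4.7703.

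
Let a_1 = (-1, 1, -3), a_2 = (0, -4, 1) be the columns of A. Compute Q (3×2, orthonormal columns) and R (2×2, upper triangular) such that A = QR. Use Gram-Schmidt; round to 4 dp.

Q = [[-0.3015, -0.1797], [0.3015, -0.9497], [-0.9045, -0.2567]], R = [[3.3166, -2.1106], [0.0000, 3.5420]]

q_1 = a_1/‖a_1‖ = (-1, 1, -3)/3.3166 = (-0.3015, 0.3015, -0.9045).
r_{12} = q_1·a_2 = -2.1106.
u_2 = a_2 + 2.1106·q_1 = (-0.6364, -3.3636, -0.9091).
‖u_2‖ = 3.5420, so q_2 = (-0.1797, -0.9497, -0.2567).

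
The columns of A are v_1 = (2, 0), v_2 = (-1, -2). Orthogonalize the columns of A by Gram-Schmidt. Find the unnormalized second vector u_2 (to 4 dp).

v_1 = (2, 0); ‖v_1‖ = 2.0000, so q_1 = (1.0000, 0.0000).
q_1·v_2 = 1.0000·(-1) + 0.0000·(-2) = -1.0000.
u_2 = v_2 + 1.0000·q_1 = (0.0000, -2.0000).

u_2 = (0.0000, -2.0000)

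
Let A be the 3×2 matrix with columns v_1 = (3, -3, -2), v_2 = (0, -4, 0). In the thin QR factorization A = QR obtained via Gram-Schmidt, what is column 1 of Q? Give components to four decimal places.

v_1 = (3, -3, -2); ‖v_1‖ = 4.6904, so q_1 = (0.6396, -0.6396, -0.4264).

q_1 = (0.6396, -0.6396, -0.4264)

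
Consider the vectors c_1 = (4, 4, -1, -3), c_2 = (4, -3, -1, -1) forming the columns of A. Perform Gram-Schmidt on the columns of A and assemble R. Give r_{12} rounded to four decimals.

e_1 = c_1/‖c_1‖ = (4, 4, -1, -3)/6.4807 = (0.6172, 0.6172, -0.1543, -0.4629).
r_{12} = e_1·c_2 = 1.2344.

r_{12} = 1.2344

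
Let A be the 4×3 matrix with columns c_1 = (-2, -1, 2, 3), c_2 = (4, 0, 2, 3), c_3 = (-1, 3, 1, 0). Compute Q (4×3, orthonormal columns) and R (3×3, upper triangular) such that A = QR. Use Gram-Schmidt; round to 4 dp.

Q = [[-0.4714, 0.8670, -0.1564], [-0.2357, 0.0529, 0.9386], [0.4714, 0.2749, 0.3074], [0.7071, 0.4123, 0.0037]], R = [[4.2426, 1.1785, 0.2357], [0.0000, 5.2546, -0.4335], [0.0000, 0.0000, 3.2797]]

c_1 = (-2, -1, 2, 3); ‖c_1‖ = 4.2426, so q_1 = (-0.4714, -0.2357, 0.4714, 0.7071).
q_1·c_2 = (-0.4714)·4 + (-0.2357)·0 + 0.4714·2 + 0.7071·3 = 1.1785.
u_2 = c_2 − 1.1785·q_1 = (4.5556, 0.2778, 1.4444, 2.1667).
‖u_2‖ = 5.2546, so q_2 = (0.8670, 0.0529, 0.2749, 0.4123).
q_1·c_3 = (-0.4714)·(-1) + (-0.2357)·3 + 0.4714·1 + 0.7071·0 = 0.2357; q_2·c_3 = 0.8670·(-1) + 0.0529·3 + 0.2749·1 + 0.4123·0 = -0.4335.
u_3 = c_3 − 0.2357·q_1 + 0.4335·q_2 = (-0.5131, 3.0785, 1.0080, 0.0121).
‖u_3‖ = 3.2797, so q_3 = (-0.1564, 0.9386, 0.3074, 0.0037).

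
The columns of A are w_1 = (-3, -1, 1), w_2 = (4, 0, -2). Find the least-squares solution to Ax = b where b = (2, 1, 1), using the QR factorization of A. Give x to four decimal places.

w_1 = (-3, -1, 1); ‖w_1‖ = 3.3166, so q_1 = (-0.9045, -0.3015, 0.3015).
q_1·w_2 = (-0.9045)·4 + (-0.3015)·0 + 0.3015·(-2) = -4.2212.
u_2 = w_2 + 4.2212·q_1 = (0.1818, -1.2727, -0.7273).
‖u_2‖ = 1.4771, so q_2 = (0.1231, -0.8616, -0.4924).
Qᵀb = (-1.8091, -1.1078).
Back-substitute: x_2 = -1.1078/1.4771 = -0.7500.
x_1 = (-1.8091 + 4.2212·(-0.7500))/3.3166 = -1.5000.

x = (-1.5000, -0.7500)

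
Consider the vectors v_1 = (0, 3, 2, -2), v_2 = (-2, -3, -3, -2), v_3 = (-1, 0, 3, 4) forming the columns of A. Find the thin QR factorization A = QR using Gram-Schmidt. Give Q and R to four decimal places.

Q = [[0.0000, -0.4603, -0.7968], [0.7276, -0.2437, -0.1639], [0.4851, -0.3926, 0.5154], [-0.4851, -0.7581, 0.2695]], R = [[4.1231, -2.6679, -0.4851], [0.0000, 4.3454, -3.7498], [0.0000, 0.0000, 3.4211]]

e_1 = v_1/‖v_1‖ = (0, 3, 2, -2)/4.1231 = (0.0000, 0.7276, 0.4851, -0.4851).
r_{12} = e_1·v_2 = -2.6679.
u_2 = v_2 + 2.6679·e_1 = (-2.0000, -1.0588, -1.7059, -3.2941).
‖u_2‖ = 4.3454, so e_2 = (-0.4603, -0.2437, -0.3926, -0.7581).
r_{13} = e_1·v_3 = -0.4851; r_{23} = e_2·v_3 = -3.7498.
u_3 = v_3 + 0.4851·e_1 + 3.7498·e_2 = (-2.7259, -0.5607, 1.7632, 0.9221).
‖u_3‖ = 3.4211, so e_3 = (-0.7968, -0.1639, 0.5154, 0.2695).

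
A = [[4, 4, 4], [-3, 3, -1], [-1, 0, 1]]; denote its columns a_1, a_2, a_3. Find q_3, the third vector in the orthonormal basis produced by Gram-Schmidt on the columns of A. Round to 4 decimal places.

q_3 = (0.1224, -0.1632, 0.9790)

a_1 = (4, -3, -1); ‖a_1‖ = 5.0990, so q_1 = (0.7845, -0.5883, -0.1961).
q_1·a_2 = 0.7845·4 + (-0.5883)·3 + (-0.1961)·0 = 1.3728.
u_2 = a_2 − 1.3728·q_1 = (2.9231, 3.8077, 0.2692).
‖u_2‖ = 4.8078, so q_2 = (0.6080, 0.7920, 0.0560).
q_1·a_3 = 0.7845·4 + (-0.5883)·(-1) + (-0.1961)·1 = 3.5301; q_2·a_3 = 0.6080·4 + 0.7920·(-1) + 0.0560·1 = 1.6959.
u_3 = a_3 − 3.5301·q_1 − 1.6959·q_2 = (0.1997, -0.2662, 1.5973).
‖u_3‖ = 1.6316, so q_3 = (0.1224, -0.1632, 0.9790).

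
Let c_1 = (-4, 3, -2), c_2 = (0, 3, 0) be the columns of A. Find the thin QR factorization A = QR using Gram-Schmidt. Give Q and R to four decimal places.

c_1 = (-4, 3, -2); ‖c_1‖ = 5.3852, so q_1 = (-0.7428, 0.5571, -0.3714).
q_1·c_2 = (-0.7428)·0 + 0.5571·3 + (-0.3714)·0 = 1.6713.
u_2 = c_2 − 1.6713·q_1 = (1.2414, 2.0690, 0.6207).
‖u_2‖ = 2.4914, so q_2 = (0.4983, 0.8305, 0.2491).

Q = [[-0.7428, 0.4983], [0.5571, 0.8305], [-0.3714, 0.2491]], R = [[5.3852, 1.6713], [0.0000, 2.4914]]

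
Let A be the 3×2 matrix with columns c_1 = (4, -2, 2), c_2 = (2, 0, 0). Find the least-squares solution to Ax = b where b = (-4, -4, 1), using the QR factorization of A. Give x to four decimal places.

e_1 = c_1/‖c_1‖ = (4, -2, 2)/4.8990 = (0.8165, -0.4082, 0.4082).
r_{12} = e_1·c_2 = 1.6330.
u_2 = c_2 − 1.6330·e_1 = (0.6667, 0.6667, -0.6667).
‖u_2‖ = 1.1547, so e_2 = (0.5774, 0.5774, -0.5774).
Qᵀb = (-1.2247, -5.1962).
Back-substitute: x_2 = -5.1962/1.1547 = -4.5000.
x_1 = (-1.2247 − 1.6330·(-4.5000))/4.8990 = 1.2500.

x = (1.2500, -4.5000)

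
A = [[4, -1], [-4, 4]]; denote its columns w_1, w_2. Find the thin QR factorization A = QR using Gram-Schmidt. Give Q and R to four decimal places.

e_1 = w_1/‖w_1‖ = (4, -4)/5.6569 = (0.7071, -0.7071).
r_{12} = e_1·w_2 = -3.5355.
u_2 = w_2 + 3.5355·e_1 = (1.5000, 1.5000).
‖u_2‖ = 2.1213, so e_2 = (0.7071, 0.7071).

Q = [[0.7071, 0.7071], [-0.7071, 0.7071]], R = [[5.6569, -3.5355], [0.0000, 2.1213]]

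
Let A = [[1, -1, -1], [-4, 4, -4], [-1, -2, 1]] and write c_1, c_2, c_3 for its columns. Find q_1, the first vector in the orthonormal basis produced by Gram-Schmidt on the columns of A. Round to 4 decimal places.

c_1 = (1, -4, -1); ‖c_1‖ = 4.2426, so q_1 = (0.2357, -0.9428, -0.2357).

q_1 = (0.2357, -0.9428, -0.2357)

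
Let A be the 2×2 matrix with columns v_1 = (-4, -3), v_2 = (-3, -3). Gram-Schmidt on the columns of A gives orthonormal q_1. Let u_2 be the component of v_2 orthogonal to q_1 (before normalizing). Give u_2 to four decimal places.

v_1 = (-4, -3); ‖v_1‖ = 5.0000, so q_1 = (-0.8000, -0.6000).
q_1·v_2 = (-0.8000)·(-3) + (-0.6000)·(-3) = 4.2000.
u_2 = v_2 − 4.2000·q_1 = (0.3600, -0.4800).

u_2 = (0.3600, -0.4800)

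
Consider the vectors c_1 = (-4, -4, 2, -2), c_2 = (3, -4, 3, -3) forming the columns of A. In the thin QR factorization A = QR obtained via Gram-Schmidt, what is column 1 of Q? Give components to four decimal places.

c_1 = (-4, -4, 2, -2); ‖c_1‖ = 6.3246, so q_1 = (-0.6325, -0.6325, 0.3162, -0.3162).

q_1 = (-0.6325, -0.6325, 0.3162, -0.3162)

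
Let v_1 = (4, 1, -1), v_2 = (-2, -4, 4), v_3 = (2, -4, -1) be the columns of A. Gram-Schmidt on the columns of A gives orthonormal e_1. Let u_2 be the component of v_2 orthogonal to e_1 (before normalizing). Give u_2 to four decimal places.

v_1 = (4, 1, -1); ‖v_1‖ = 4.2426, so e_1 = (0.9428, 0.2357, -0.2357).
e_1·v_2 = 0.9428·(-2) + 0.2357·(-4) + (-0.2357)·4 = -3.7712.
u_2 = v_2 + 3.7712·e_1 = (1.5556, -3.1111, 3.1111).

u_2 = (1.5556, -3.1111, 3.1111)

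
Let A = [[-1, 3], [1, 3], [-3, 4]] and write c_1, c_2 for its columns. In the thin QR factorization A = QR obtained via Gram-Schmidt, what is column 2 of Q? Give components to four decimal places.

q_2 = (0.4175, 0.8946, 0.1590)

c_1 = (-1, 1, -3); ‖c_1‖ = 3.3166, so q_1 = (-0.3015, 0.3015, -0.9045).
q_1·c_2 = (-0.3015)·3 + 0.3015·3 + (-0.9045)·4 = -3.6181.
u_2 = c_2 + 3.6181·q_1 = (1.9091, 4.0909, 0.7273).
‖u_2‖ = 4.5726, so q_2 = (0.4175, 0.8946, 0.1590).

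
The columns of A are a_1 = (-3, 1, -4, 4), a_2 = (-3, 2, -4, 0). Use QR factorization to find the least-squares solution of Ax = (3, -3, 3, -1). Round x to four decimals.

a_1 = (-3, 1, -4, 4); ‖a_1‖ = 6.4807, so q_1 = (-0.4629, 0.1543, -0.6172, 0.6172).
q_1·a_2 = (-0.4629)·(-3) + 0.1543·2 + (-0.6172)·(-4) + 0.6172·0 = 4.1662.
u_2 = a_2 − 4.1662·q_1 = (-1.0714, 1.3571, -1.4286, -2.5714).
‖u_2‖ = 3.4122, so q_2 = (-0.3140, 0.3977, -0.4187, -0.7536).
Qᵀb = (-4.3205, -2.6376).
Back-substitute: x_2 = -2.6376/3.4122 = -0.7730.
x_1 = (-4.3205 − 4.1662·(-0.7730))/6.4807 = -0.1697.

x = (-0.1697, -0.7730)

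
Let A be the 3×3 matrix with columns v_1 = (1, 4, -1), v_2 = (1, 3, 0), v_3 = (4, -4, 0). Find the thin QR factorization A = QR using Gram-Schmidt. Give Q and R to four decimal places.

Q = [[0.2357, 0.3553, 0.9045], [0.9428, 0.1421, -0.3015], [-0.2357, 0.9239, -0.3015]], R = [[4.2426, 3.0641, -2.8284], [0.0000, 0.7817, 0.8528], [0.0000, 0.0000, 4.8242]]

v_1 = (1, 4, -1); ‖v_1‖ = 4.2426, so e_1 = (0.2357, 0.9428, -0.2357).
e_1·v_2 = 0.2357·1 + 0.9428·3 + (-0.2357)·0 = 3.0641.
u_2 = v_2 − 3.0641·e_1 = (0.2778, 0.1111, 0.7222).
‖u_2‖ = 0.7817, so e_2 = (0.3553, 0.1421, 0.9239).
e_1·v_3 = 0.2357·4 + 0.9428·(-4) + (-0.2357)·0 = -2.8284; e_2·v_3 = 0.3553·4 + 0.1421·(-4) + 0.9239·0 = 0.8528.
u_3 = v_3 + 2.8284·e_1 − 0.8528·e_2 = (4.3636, -1.4545, -1.4545).
‖u_3‖ = 4.8242, so e_3 = (0.9045, -0.3015, -0.3015).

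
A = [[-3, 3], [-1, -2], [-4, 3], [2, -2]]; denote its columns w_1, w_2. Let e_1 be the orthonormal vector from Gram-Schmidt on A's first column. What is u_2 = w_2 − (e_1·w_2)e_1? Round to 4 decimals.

e_1 = w_1/‖w_1‖ = (-3, -1, -4, 2)/5.4772 = (-0.5477, -0.1826, -0.7303, 0.3651).
r_{12} = e_1·w_2 = -4.1992.
u_2 = w_2 + 4.1992·e_1 = (0.7000, -2.7667, -0.0667, -0.4667).

u_2 = (0.7000, -2.7667, -0.0667, -0.4667)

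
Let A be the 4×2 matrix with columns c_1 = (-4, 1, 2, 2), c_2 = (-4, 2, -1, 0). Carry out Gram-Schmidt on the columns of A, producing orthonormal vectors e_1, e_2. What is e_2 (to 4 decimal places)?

e_2 = (-0.4390, 0.4146, -0.6951, -0.3902)

e_1 = c_1/‖c_1‖ = (-4, 1, 2, 2)/5.0000 = (-0.8000, 0.2000, 0.4000, 0.4000).
r_{12} = e_1·c_2 = 3.2000.
u_2 = c_2 − 3.2000·e_1 = (-1.4400, 1.3600, -2.2800, -1.2800).
‖u_2‖ = 3.2802, so e_2 = (-0.4390, 0.4146, -0.6951, -0.3902).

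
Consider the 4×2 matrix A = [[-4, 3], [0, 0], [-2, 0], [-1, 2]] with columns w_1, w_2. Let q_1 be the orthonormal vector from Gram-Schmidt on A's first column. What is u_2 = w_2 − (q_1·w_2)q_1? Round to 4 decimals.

q_1 = w_1/‖w_1‖ = (-4, 0, -2, -1)/4.5826 = (-0.8729, 0.0000, -0.4364, -0.2182).
r_{12} = q_1·w_2 = -3.0551.
u_2 = w_2 + 3.0551·q_1 = (0.3333, 0.0000, -1.3333, 1.3333).

u_2 = (0.3333, 0.0000, -1.3333, 1.3333)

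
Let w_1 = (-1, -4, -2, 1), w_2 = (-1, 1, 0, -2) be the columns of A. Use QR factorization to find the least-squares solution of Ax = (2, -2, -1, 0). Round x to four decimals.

w_1 = (-1, -4, -2, 1); ‖w_1‖ = 4.6904, so q_1 = (-0.2132, -0.8528, -0.4264, 0.2132).
q_1·w_2 = (-0.2132)·(-1) + (-0.8528)·1 + (-0.4264)·0 + 0.2132·(-2) = -1.0660.
u_2 = w_2 + 1.0660·q_1 = (-1.2273, 0.0909, -0.4545, -1.7727).
‖u_2‖ = 2.2054, so q_2 = (-0.5565, 0.0412, -0.2061, -0.8038).
Qᵀb = (1.7056, -0.9893).
Back-substitute: x_2 = -0.9893/2.2054 = -0.4486.
x_1 = (1.7056 + 1.0660·(-0.4486))/4.6904 = 0.2617.

x = (0.2617, -0.4486)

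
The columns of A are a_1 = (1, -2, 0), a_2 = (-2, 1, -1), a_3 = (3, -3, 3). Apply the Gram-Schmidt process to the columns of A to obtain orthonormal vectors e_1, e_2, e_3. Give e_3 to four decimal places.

e_3 = (-0.5345, -0.2673, 0.8018)

a_1 = (1, -2, 0); ‖a_1‖ = 2.2361, so e_1 = (0.4472, -0.8944, 0.0000).
e_1·a_2 = 0.4472·(-2) + (-0.8944)·1 + 0.0000·(-1) = -1.7889.
u_2 = a_2 + 1.7889·e_1 = (-1.2000, -0.6000, -1.0000).
‖u_2‖ = 1.6733, so e_2 = (-0.7171, -0.3586, -0.5976).
e_1·a_3 = 0.4472·3 + (-0.8944)·(-3) + 0.0000·3 = 4.0249; e_2·a_3 = (-0.7171)·3 + (-0.3586)·(-3) + (-0.5976)·3 = -2.8685.
u_3 = a_3 − 4.0249·e_1 + 2.8685·e_2 = (-0.8571, -0.4286, 1.2857).
‖u_3‖ = 1.6036, so e_3 = (-0.5345, -0.2673, 0.8018).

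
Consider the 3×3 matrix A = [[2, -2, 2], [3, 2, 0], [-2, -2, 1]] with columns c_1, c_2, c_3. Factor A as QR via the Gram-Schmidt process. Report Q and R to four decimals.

c_1 = (2, 3, -2); ‖c_1‖ = 4.1231, so e_1 = (0.4851, 0.7276, -0.4851).
e_1·c_2 = 0.4851·(-2) + 0.7276·2 + (-0.4851)·(-2) = 1.4552.
u_2 = c_2 − 1.4552·e_1 = (-2.7059, 0.9412, -1.2941).
‖u_2‖ = 3.1436, so e_2 = (-0.8608, 0.2994, -0.4117).
e_1·c_3 = 0.4851·2 + 0.7276·0 + (-0.4851)·1 = 0.4851; e_2·c_3 = (-0.8608)·2 + 0.2994·0 + (-0.4117)·1 = -2.1332.
u_3 = c_3 − 0.4851·e_1 + 2.1332·e_2 = (-0.0714, 0.2857, 0.3571).
‖u_3‖ = 0.4629, so e_3 = (-0.1543, 0.6172, 0.7715).

Q = [[0.4851, -0.8608, -0.1543], [0.7276, 0.2994, 0.6172], [-0.4851, -0.4117, 0.7715]], R = [[4.1231, 1.4552, 0.4851], [0.0000, 3.1436, -2.1332], [0.0000, 0.0000, 0.4629]]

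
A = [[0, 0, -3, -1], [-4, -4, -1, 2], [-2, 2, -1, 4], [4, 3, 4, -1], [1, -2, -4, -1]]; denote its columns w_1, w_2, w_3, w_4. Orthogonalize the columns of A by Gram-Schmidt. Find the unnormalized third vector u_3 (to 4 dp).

w_1 = (0, -4, -2, 4, 1); ‖w_1‖ = 6.0828, so e_1 = (0.0000, -0.6576, -0.3288, 0.6576, 0.1644).
e_1·w_2 = 0.0000·0 + (-0.6576)·(-4) + (-0.3288)·2 + 0.6576·3 + 0.1644·(-2) = 3.6168.
u_2 = w_2 − 3.6168·e_1 = (0.0000, -1.6216, 3.1892, 0.6216, -2.5946).
‖u_2‖ = 4.4631, so e_2 = (0.0000, -0.3633, 0.7146, 0.1393, -0.5813).
e_1·w_3 = 0.0000·(-3) + (-0.6576)·(-1) + (-0.3288)·(-1) + 0.6576·4 + 0.1644·(-4) = 2.9592; e_2·w_3 = 0.0000·(-3) + (-0.3633)·(-1) + 0.7146·(-1) + 0.1393·4 + (-0.5813)·(-4) = 2.5313.
u_3 = w_3 − 2.9592·e_1 − 2.5313·e_2 = (-3.0000, 1.8657, -1.8358, 1.7015, -3.0149).

u_3 = (-3.0000, 1.8657, -1.8358, 1.7015, -3.0149)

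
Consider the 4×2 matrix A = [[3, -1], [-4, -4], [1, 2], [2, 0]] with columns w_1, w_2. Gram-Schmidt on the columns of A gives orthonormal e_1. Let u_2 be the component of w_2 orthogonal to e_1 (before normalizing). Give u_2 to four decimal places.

e_1 = w_1/‖w_1‖ = (3, -4, 1, 2)/5.4772 = (0.5477, -0.7303, 0.1826, 0.3651).
r_{12} = e_1·w_2 = 2.7386.
u_2 = w_2 − 2.7386·e_1 = (-2.5000, -2.0000, 1.5000, -1.0000).

u_2 = (-2.5000, -2.0000, 1.5000, -1.0000)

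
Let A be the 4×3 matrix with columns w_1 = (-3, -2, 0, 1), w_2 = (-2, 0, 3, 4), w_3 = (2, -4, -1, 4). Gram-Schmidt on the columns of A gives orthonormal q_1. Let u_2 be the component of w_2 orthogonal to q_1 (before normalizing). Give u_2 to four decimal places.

u_2 = (0.1429, 1.4286, 3.0000, 3.2857)

w_1 = (-3, -2, 0, 1); ‖w_1‖ = 3.7417, so q_1 = (-0.8018, -0.5345, 0.0000, 0.2673).
q_1·w_2 = (-0.8018)·(-2) + (-0.5345)·0 + 0.0000·3 + 0.2673·4 = 2.6726.
u_2 = w_2 − 2.6726·q_1 = (0.1429, 1.4286, 3.0000, 3.2857).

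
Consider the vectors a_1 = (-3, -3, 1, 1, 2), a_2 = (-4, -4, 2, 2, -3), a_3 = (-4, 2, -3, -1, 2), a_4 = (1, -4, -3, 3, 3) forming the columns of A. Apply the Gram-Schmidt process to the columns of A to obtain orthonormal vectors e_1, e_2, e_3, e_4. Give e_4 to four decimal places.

e_4 = (0.2499, -0.3652, -0.7580, 0.4781, -0.0329)

a_1 = (-3, -3, 1, 1, 2); ‖a_1‖ = 4.8990, so e_1 = (-0.6124, -0.6124, 0.2041, 0.2041, 0.4082).
e_1·a_2 = (-0.6124)·(-4) + (-0.6124)·(-4) + 0.2041·2 + 0.2041·2 + 0.4082·(-3) = 4.4907.
u_2 = a_2 − 4.4907·e_1 = (-1.2500, -1.2500, 1.0833, 1.0833, -4.8333).
‖u_2‖ = 5.3697, so e_2 = (-0.2328, -0.2328, 0.2018, 0.2018, -0.9001).
e_1·a_3 = (-0.6124)·(-4) + (-0.6124)·2 + 0.2041·(-3) + 0.2041·(-1) + 0.4082·2 = 1.2247; e_2·a_3 = (-0.2328)·(-4) + (-0.2328)·2 + 0.2018·(-3) + 0.2018·(-1) + (-0.9001)·2 = -2.1417.
u_3 = a_3 − 1.2247·e_1 + 2.1417·e_2 = (-3.7486, 2.2514, -2.8179, -0.8179, -0.4277).
‖u_3‖ = 5.2833, so e_3 = (-0.7095, 0.4261, -0.5334, -0.1548, -0.0810).
e_1·a_4 = (-0.6124)·1 + (-0.6124)·(-4) + 0.2041·(-3) + 0.2041·3 + 0.4082·3 = 3.0619; e_2·a_4 = (-0.2328)·1 + (-0.2328)·(-4) + 0.2018·(-3) + 0.2018·3 + (-0.9001)·3 = -2.0020; e_3·a_4 = (-0.7095)·1 + 0.4261·(-4) + (-0.5334)·(-3) + (-0.1548)·3 + (-0.0810)·3 = -1.5213.
u_4 = a_4 − 3.0619·e_1 + 2.0020·e_2 + 1.5213·e_3 = (1.3296, -1.9427, -4.0325, 2.5434, -0.1752).
‖u_4‖ = 5.3200, so e_4 = (0.2499, -0.3652, -0.7580, 0.4781, -0.0329).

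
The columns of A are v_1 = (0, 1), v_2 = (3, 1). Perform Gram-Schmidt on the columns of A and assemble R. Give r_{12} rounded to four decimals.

r_{12} = 1.0000

v_1 = (0, 1); ‖v_1‖ = 1.0000, so q_1 = (0.0000, 1.0000).
r_{12} = q_1·v_2 = 1.0000.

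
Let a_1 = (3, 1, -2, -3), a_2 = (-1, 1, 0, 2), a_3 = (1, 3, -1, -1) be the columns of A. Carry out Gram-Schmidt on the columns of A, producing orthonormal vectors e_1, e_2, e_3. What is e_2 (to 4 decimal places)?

e_2 = (0.0242, 0.7514, -0.3878, 0.5333)

e_1 = a_1/‖a_1‖ = (3, 1, -2, -3)/4.7958 = (0.6255, 0.2085, -0.4170, -0.6255).
r_{12} = e_1·a_2 = -1.6681.
u_2 = a_2 + 1.6681·e_1 = (0.0435, 1.3478, -0.6957, 0.9565).
‖u_2‖ = 1.7937, so e_2 = (0.0242, 0.7514, -0.3878, 0.5333).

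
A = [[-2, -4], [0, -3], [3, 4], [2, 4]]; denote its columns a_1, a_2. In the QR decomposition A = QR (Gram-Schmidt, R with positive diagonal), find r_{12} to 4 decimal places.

a_1 = (-2, 0, 3, 2); ‖a_1‖ = 4.1231, so e_1 = (-0.4851, 0.0000, 0.7276, 0.4851).
r_{12} = e_1·a_2 = 6.7910.

r_{12} = 6.7910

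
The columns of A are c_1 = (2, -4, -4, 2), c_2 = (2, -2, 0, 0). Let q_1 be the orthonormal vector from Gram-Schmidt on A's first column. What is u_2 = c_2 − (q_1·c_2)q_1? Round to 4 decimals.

c_1 = (2, -4, -4, 2); ‖c_1‖ = 6.3246, so q_1 = (0.3162, -0.6325, -0.6325, 0.3162).
q_1·c_2 = 0.3162·2 + (-0.6325)·(-2) + (-0.6325)·0 + 0.3162·0 = 1.8974.
u_2 = c_2 − 1.8974·q_1 = (1.4000, -0.8000, 1.2000, -0.6000).

u_2 = (1.4000, -0.8000, 1.2000, -0.6000)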